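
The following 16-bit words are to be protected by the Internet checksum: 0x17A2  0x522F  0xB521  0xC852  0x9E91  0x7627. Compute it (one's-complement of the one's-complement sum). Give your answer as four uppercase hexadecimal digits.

One's-complement addition (fold any carry out of bit 15 back into bit 0):
  0x17A2 + 0x522F = 0x069D1
  0x69D1 + 0xB521 = 0x11EF2 → wrap carry → 0x1EF3
  0x1EF3 + 0xC852 = 0x0E745
  0xE745 + 0x9E91 = 0x185D6 → wrap carry → 0x85D7
  0x85D7 + 0x7627 = 0x0FBFE
One's-complement sum = 0xFBFE.
Checksum = ~0xFBFE & 0xFFFF = 0x0401.

0401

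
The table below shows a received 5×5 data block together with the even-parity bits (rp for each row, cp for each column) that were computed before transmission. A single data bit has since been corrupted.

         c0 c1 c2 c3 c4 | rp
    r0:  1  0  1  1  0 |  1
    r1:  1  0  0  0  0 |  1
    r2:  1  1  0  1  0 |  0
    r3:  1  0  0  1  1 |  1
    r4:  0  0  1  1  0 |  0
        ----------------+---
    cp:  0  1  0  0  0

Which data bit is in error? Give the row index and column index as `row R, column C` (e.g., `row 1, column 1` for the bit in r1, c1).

Recompute each row's even parity and compare to rp:
  r0: data parity 1, sent rp 1 → ok
  r1: data parity 1, sent rp 1 → ok
  r2: data parity 1, sent rp 0 → mismatch
  r3: data parity 1, sent rp 1 → ok
  r4: data parity 0, sent rp 0 → ok
Recompute each column's even parity and compare to cp:
  c0: data parity 0, sent cp 0 → ok
  c1: data parity 1, sent cp 1 → ok
  c2: data parity 0, sent cp 0 → ok
  c3: data parity 0, sent cp 0 → ok
  c4: data parity 1, sent cp 0 → mismatch
Exactly one row (r2) and one column (c4) fail → the flipped bit is at their intersection.

row 2, column 4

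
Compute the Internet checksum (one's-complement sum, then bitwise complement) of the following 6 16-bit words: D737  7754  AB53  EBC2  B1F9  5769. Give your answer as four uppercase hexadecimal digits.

One's-complement addition (fold any carry out of bit 15 back into bit 0):
  0xD737 + 0x7754 = 0x14E8B → wrap carry → 0x4E8C
  0x4E8C + 0xAB53 = 0x0F9DF
  0xF9DF + 0xEBC2 = 0x1E5A1 → wrap carry → 0xE5A2
  0xE5A2 + 0xB1F9 = 0x1979B → wrap carry → 0x979C
  0x979C + 0x5769 = 0x0EF05
One's-complement sum = 0xEF05.
Checksum = ~0xEF05 & 0xFFFF = 0x10FA.

10FA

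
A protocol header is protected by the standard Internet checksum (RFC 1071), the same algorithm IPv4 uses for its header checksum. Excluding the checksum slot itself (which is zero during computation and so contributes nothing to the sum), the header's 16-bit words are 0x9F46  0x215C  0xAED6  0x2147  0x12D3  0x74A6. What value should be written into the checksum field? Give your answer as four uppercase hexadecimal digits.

One's-complement addition (fold any carry out of bit 15 back into bit 0):
  0x9F46 + 0x215C = 0x0C0A2
  0xC0A2 + 0xAED6 = 0x16F78 → wrap carry → 0x6F79
  0x6F79 + 0x2147 = 0x090C0
  0x90C0 + 0x12D3 = 0x0A393
  0xA393 + 0x74A6 = 0x11839 → wrap carry → 0x183A
One's-complement sum = 0x183A.
Checksum = ~0x183A & 0xFFFF = 0xE7C5.

E7C5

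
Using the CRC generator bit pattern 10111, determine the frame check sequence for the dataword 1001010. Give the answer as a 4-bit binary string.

0111

Append 4 zeros: 10010100000. Divide by 10111 (XOR where the leading bit is 1):
  pos 0: 10010 XOR 10111 = 00101
  pos 2: 10110 XOR 10111 = 00001
  pos 6: 10000 XOR 10111 = 00111
Remainder (last 4 bits) = 0111. This is the CRC / FCS.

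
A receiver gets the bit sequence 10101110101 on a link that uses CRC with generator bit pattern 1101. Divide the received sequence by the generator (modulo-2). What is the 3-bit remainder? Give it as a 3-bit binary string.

Modulo-2 division of 10101110101 by 1101:
  pos 0: 1010 XOR 1101 = 0111
  pos 1: 1111 XOR 1101 = 0010
  pos 3: 1011 XOR 1101 = 0110
  pos 4: 1100 XOR 1101 = 0001
  pos 7: 1101 XOR 1101 = 0000
Remainder = 000 (zero — the frame passes the CRC check).

000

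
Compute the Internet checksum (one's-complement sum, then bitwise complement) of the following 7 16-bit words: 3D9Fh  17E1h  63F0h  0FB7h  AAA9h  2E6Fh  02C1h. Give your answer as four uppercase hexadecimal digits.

One's-complement addition (fold any carry out of bit 15 back into bit 0):
  0x3D9F + 0x17E1 = 0x05580
  0x5580 + 0x63F0 = 0x0B970
  0xB970 + 0x0FB7 = 0x0C927
  0xC927 + 0xAAA9 = 0x173D0 → wrap carry → 0x73D1
  0x73D1 + 0x2E6F = 0x0A240
  0xA240 + 0x02C1 = 0x0A501
One's-complement sum = 0xA501.
Checksum = ~0xA501 & 0xFFFF = 0x5AFE.

5AFE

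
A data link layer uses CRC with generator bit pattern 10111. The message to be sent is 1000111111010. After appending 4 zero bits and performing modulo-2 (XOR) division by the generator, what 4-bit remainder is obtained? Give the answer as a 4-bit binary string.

1100

Append 4 zeros: 10001111110100000. Divide by 10111 (XOR where the leading bit is 1):
  pos 0: 10001 XOR 10111 = 00110
  pos 2: 11011 XOR 10111 = 01100
  pos 3: 11001 XOR 10111 = 01110
  pos 4: 11101 XOR 10111 = 01010
  pos 5: 10101 XOR 10111 = 00010
  pos 8: 10010 XOR 10111 = 00101
  pos 10: 10100 XOR 10111 = 00011
Remainder (last 4 bits) = 1100. This is the CRC / FCS.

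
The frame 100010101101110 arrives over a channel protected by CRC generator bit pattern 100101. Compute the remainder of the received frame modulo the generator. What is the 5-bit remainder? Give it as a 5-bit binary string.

Modulo-2 division of 100010101101110 by 100101:
  pos 0: 100010 XOR 100101 = 000111
  pos 3: 111101 XOR 100101 = 011000
  pos 4: 110001 XOR 100101 = 010100
  pos 5: 101000 XOR 100101 = 001101
  pos 7: 110111 XOR 100101 = 010010
  pos 8: 100101 XOR 100101 = 000000
Remainder = 00000 (zero — the frame passes the CRC check).

00000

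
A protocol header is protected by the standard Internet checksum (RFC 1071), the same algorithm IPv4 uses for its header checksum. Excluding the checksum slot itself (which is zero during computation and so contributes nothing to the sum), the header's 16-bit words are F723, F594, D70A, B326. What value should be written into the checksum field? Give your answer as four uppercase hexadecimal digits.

8915

One's-complement addition (fold any carry out of bit 15 back into bit 0):
  0xF723 + 0xF594 = 0x1ECB7 → wrap carry → 0xECB8
  0xECB8 + 0xD70A = 0x1C3C2 → wrap carry → 0xC3C3
  0xC3C3 + 0xB326 = 0x176E9 → wrap carry → 0x76EA
One's-complement sum = 0x76EA.
Checksum = ~0x76EA & 0xFFFF = 0x8915.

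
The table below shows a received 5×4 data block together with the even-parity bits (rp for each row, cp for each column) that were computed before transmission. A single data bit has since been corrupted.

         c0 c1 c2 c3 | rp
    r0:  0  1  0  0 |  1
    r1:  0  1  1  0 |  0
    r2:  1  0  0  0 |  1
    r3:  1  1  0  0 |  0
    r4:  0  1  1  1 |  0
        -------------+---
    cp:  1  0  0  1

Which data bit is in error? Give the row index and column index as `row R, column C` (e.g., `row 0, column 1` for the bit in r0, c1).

Recompute each row's even parity and compare to rp:
  r0: data parity 1, sent rp 1 → ok
  r1: data parity 0, sent rp 0 → ok
  r2: data parity 1, sent rp 1 → ok
  r3: data parity 0, sent rp 0 → ok
  r4: data parity 1, sent rp 0 → mismatch
Recompute each column's even parity and compare to cp:
  c0: data parity 0, sent cp 1 → mismatch
  c1: data parity 0, sent cp 0 → ok
  c2: data parity 0, sent cp 0 → ok
  c3: data parity 1, sent cp 1 → ok
Exactly one row (r4) and one column (c0) fail → the flipped bit is at their intersection.

row 4, column 0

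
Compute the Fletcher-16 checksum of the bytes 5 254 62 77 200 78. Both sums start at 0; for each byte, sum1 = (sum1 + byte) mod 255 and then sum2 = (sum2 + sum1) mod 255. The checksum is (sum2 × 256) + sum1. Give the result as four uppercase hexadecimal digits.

D9A6

Running sums (mod 255):
  after byte 0 (5): sum1=5, sum2=5
  after byte 1 (254): sum1=4, sum2=9
  after byte 2 (62): sum1=66, sum2=75
  after byte 3 (77): sum1=143, sum2=218
  after byte 4 (200): sum1=88, sum2=51
  after byte 5 (78): sum1=166, sum2=217
Checksum = sum2·256 + sum1 = 217·256 + 166 = 55718 = 0xD9A6.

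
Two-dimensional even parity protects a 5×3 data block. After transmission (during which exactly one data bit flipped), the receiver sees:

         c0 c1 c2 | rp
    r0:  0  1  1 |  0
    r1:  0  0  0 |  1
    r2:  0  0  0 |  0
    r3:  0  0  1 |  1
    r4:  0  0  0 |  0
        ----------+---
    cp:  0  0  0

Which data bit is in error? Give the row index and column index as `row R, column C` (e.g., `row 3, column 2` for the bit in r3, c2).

row 1, column 1

Recompute each row's even parity and compare to rp:
  r0: data parity 0, sent rp 0 → ok
  r1: data parity 0, sent rp 1 → mismatch
  r2: data parity 0, sent rp 0 → ok
  r3: data parity 1, sent rp 1 → ok
  r4: data parity 0, sent rp 0 → ok
Recompute each column's even parity and compare to cp:
  c0: data parity 0, sent cp 0 → ok
  c1: data parity 1, sent cp 0 → mismatch
  c2: data parity 0, sent cp 0 → ok
Exactly one row (r1) and one column (c1) fail → the flipped bit is at their intersection.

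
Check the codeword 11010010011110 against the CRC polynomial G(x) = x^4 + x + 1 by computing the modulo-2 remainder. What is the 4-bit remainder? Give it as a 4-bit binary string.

0011

Modulo-2 division of 11010010011110 by 10011:
  pos 0: 11010 XOR 10011 = 01001
  pos 1: 10010 XOR 10011 = 00001
  pos 5: 11001 XOR 10011 = 01010
  pos 6: 10101 XOR 10011 = 00110
  pos 8: 11011 XOR 10011 = 01000
  pos 9: 10000 XOR 10011 = 00011
Remainder = 0011 (nonzero — an error is detected).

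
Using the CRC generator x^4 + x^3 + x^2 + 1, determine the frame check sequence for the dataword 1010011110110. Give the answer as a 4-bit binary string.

Append 4 zeros: 10100111101100000. Divide by 11101 (XOR where the leading bit is 1):
  pos 0: 10100 XOR 11101 = 01001
  pos 1: 10011 XOR 11101 = 01110
  pos 2: 11101 XOR 11101 = 00000
  pos 7: 11011 XOR 11101 = 00110
  pos 9: 11000 XOR 11101 = 00101
  pos 11: 10100 XOR 11101 = 01001
  pos 12: 10010 XOR 11101 = 01111
Remainder (last 4 bits) = 1111. This is the CRC / FCS.

1111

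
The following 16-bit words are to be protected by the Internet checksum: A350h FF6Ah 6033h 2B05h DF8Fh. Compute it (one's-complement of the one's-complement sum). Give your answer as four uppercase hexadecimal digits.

One's-complement addition (fold any carry out of bit 15 back into bit 0):
  0xA350 + 0xFF6A = 0x1A2BA → wrap carry → 0xA2BB
  0xA2BB + 0x6033 = 0x102EE → wrap carry → 0x02EF
  0x02EF + 0x2B05 = 0x02DF4
  0x2DF4 + 0xDF8F = 0x10D83 → wrap carry → 0x0D84
One's-complement sum = 0x0D84.
Checksum = ~0x0D84 & 0xFFFF = 0xF27B.

F27B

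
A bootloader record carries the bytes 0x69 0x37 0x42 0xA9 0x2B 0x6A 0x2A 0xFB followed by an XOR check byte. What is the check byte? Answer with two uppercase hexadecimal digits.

XOR the bytes together:
  start with 0x69
  0x69 ⊕ 0x37 = 0x5E
  0x5E ⊕ 0x42 = 0x1C
  0x1C ⊕ 0xA9 = 0xB5
  0xB5 ⊕ 0x2B = 0x9E
  0x9E ⊕ 0x6A = 0xF4
  0xF4 ⊕ 0x2A = 0xDE
  0xDE ⊕ 0xFB = 0x25

25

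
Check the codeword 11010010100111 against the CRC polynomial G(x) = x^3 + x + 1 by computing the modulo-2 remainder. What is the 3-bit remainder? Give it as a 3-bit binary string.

000

Modulo-2 division of 11010010100111 by 1011:
  pos 0: 1101 XOR 1011 = 0110
  pos 1: 1100 XOR 1011 = 0111
  pos 2: 1110 XOR 1011 = 0101
  pos 3: 1011 XOR 1011 = 0000
  pos 8: 1001 XOR 1011 = 0010
  pos 10: 1011 XOR 1011 = 0000
Remainder = 000 (zero — the frame passes the CRC check).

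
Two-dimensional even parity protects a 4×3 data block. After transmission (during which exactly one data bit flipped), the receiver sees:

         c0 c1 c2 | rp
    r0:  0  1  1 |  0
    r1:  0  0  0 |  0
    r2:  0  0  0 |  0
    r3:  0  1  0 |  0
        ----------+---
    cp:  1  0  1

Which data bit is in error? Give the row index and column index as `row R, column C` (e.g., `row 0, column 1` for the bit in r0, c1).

row 3, column 0

Recompute each row's even parity and compare to rp:
  r0: data parity 0, sent rp 0 → ok
  r1: data parity 0, sent rp 0 → ok
  r2: data parity 0, sent rp 0 → ok
  r3: data parity 1, sent rp 0 → mismatch
Recompute each column's even parity and compare to cp:
  c0: data parity 0, sent cp 1 → mismatch
  c1: data parity 0, sent cp 0 → ok
  c2: data parity 1, sent cp 1 → ok
Exactly one row (r3) and one column (c0) fail → the flipped bit is at their intersection.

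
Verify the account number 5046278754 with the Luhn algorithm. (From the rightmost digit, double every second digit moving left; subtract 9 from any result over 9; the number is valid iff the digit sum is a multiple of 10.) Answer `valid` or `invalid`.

invalid

From the right, keep odd positions and double even positions (subtract 9 from any doubled value over 9):
  doubled (positions 2,4,...): 1 7 4 8 1 → sum 21
  kept (positions 1,3,...): 4 7 7 6 0 → sum 24
Total = 45.
45 mod 10 = 5, so the number is invalid.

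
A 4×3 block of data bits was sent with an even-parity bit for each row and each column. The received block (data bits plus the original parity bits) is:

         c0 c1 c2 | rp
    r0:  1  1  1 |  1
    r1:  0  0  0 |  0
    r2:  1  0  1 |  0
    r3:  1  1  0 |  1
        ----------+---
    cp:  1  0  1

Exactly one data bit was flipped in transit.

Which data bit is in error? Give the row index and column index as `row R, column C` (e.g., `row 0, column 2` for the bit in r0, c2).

row 3, column 2

Recompute each row's even parity and compare to rp:
  r0: data parity 1, sent rp 1 → ok
  r1: data parity 0, sent rp 0 → ok
  r2: data parity 0, sent rp 0 → ok
  r3: data parity 0, sent rp 1 → mismatch
Recompute each column's even parity and compare to cp:
  c0: data parity 1, sent cp 1 → ok
  c1: data parity 0, sent cp 0 → ok
  c2: data parity 0, sent cp 1 → mismatch
Exactly one row (r3) and one column (c2) fail → the flipped bit is at their intersection.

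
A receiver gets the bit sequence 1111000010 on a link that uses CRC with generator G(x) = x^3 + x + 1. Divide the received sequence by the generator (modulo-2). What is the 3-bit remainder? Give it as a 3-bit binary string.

Modulo-2 division of 1111000010 by 1011:
  pos 0: 1111 XOR 1011 = 0100
  pos 1: 1000 XOR 1011 = 0011
  pos 3: 1100 XOR 1011 = 0111
  pos 4: 1110 XOR 1011 = 0101
  pos 5: 1011 XOR 1011 = 0000
Remainder = 000 (zero — the frame passes the CRC check).

000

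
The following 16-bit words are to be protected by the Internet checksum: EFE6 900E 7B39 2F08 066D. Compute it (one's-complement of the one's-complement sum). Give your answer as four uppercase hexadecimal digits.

One's-complement addition (fold any carry out of bit 15 back into bit 0):
  0xEFE6 + 0x900E = 0x17FF4 → wrap carry → 0x7FF5
  0x7FF5 + 0x7B39 = 0x0FB2E
  0xFB2E + 0x2F08 = 0x12A36 → wrap carry → 0x2A37
  0x2A37 + 0x066D = 0x030A4
One's-complement sum = 0x30A4.
Checksum = ~0x30A4 & 0xFFFF = 0xCF5B.

CF5B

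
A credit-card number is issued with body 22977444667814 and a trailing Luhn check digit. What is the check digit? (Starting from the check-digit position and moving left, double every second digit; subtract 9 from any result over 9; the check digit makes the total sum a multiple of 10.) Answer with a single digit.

Partial digits right→left: 4 1 8 7 6 6 4 4 4 7 7 9 2 2
Double every second digit counting from the check-digit position (so the 1st, 3rd, 5th, ... of the partial from the right).
  doubled (with −9 where >9): 8 7 3 8 8 5 4 → sum 43
  kept as-is: 1 7 6 4 7 9 2 → sum 36
Total = 43 + 36 = 79.
Check digit = (10 − (79 mod 10)) mod 10 = 1.

1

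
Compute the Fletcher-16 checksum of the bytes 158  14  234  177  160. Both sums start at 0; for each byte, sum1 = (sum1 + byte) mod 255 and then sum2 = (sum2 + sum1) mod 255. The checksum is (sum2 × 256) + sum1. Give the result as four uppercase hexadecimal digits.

16E9

Running sums (mod 255):
  after byte 0 (158): sum1=158, sum2=158
  after byte 1 (14): sum1=172, sum2=75
  after byte 2 (234): sum1=151, sum2=226
  after byte 3 (177): sum1=73, sum2=44
  after byte 4 (160): sum1=233, sum2=22
Checksum = sum2·256 + sum1 = 22·256 + 233 = 5865 = 0x16E9.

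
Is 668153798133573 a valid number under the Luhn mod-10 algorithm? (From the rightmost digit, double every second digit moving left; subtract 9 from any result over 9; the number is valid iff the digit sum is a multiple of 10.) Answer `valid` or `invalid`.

invalid

From the right, keep odd positions and double even positions (subtract 9 from any doubled value over 9):
  doubled (positions 2,4,...): 5 6 2 9 6 2 3 → sum 33
  kept (positions 1,3,...): 3 5 3 8 7 5 8 6 → sum 45
Total = 78.
78 mod 10 = 8, so the number is invalid.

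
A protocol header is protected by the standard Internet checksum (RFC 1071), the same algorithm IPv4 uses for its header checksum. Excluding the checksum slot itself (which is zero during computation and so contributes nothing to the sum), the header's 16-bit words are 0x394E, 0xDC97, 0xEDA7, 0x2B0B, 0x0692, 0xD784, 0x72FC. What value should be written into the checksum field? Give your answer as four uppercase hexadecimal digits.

8053

One's-complement addition (fold any carry out of bit 15 back into bit 0):
  0x394E + 0xDC97 = 0x115E5 → wrap carry → 0x15E6
  0x15E6 + 0xEDA7 = 0x1038D → wrap carry → 0x038E
  0x038E + 0x2B0B = 0x02E99
  0x2E99 + 0x0692 = 0x0352B
  0x352B + 0xD784 = 0x10CAF → wrap carry → 0x0CB0
  0x0CB0 + 0x72FC = 0x07FAC
One's-complement sum = 0x7FAC.
Checksum = ~0x7FAC & 0xFFFF = 0x8053.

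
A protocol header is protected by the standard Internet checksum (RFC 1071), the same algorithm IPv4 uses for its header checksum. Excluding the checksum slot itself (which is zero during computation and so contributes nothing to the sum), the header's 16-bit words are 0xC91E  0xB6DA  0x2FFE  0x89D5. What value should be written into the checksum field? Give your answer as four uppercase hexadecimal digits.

C632

One's-complement addition (fold any carry out of bit 15 back into bit 0):
  0xC91E + 0xB6DA = 0x17FF8 → wrap carry → 0x7FF9
  0x7FF9 + 0x2FFE = 0x0AFF7
  0xAFF7 + 0x89D5 = 0x139CC → wrap carry → 0x39CD
One's-complement sum = 0x39CD.
Checksum = ~0x39CD & 0xFFFF = 0xC632.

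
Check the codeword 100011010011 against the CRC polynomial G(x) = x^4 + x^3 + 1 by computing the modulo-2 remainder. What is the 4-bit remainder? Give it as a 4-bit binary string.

Modulo-2 division of 100011010011 by 11001:
  pos 0: 10001 XOR 11001 = 01000
  pos 1: 10001 XOR 11001 = 01000
  pos 2: 10000 XOR 11001 = 01001
  pos 3: 10011 XOR 11001 = 01010
  pos 4: 10100 XOR 11001 = 01101
  pos 5: 11010 XOR 11001 = 00011
Remainder = 1111 (nonzero — an error is detected).

1111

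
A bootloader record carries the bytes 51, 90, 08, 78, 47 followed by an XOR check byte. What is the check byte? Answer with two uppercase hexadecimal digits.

XOR the bytes together:
  start with 0x51
  0x51 ⊕ 0x90 = 0xC1
  0xC1 ⊕ 0x08 = 0xC9
  0xC9 ⊕ 0x78 = 0xB1
  0xB1 ⊕ 0x47 = 0xF6

F6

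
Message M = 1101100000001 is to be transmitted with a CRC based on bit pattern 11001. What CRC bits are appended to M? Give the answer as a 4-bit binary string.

1111

Append 4 zeros: 11011000000010000. Divide by 11001 (XOR where the leading bit is 1):
  pos 0: 11011 XOR 11001 = 00010
  pos 3: 10000 XOR 11001 = 01001
  pos 4: 10010 XOR 11001 = 01011
  pos 5: 10110 XOR 11001 = 01111
  pos 6: 11110 XOR 11001 = 00111
  pos 8: 11101 XOR 11001 = 00100
  pos 10: 10000 XOR 11001 = 01001
  pos 11: 10010 XOR 11001 = 01011
  pos 12: 10110 XOR 11001 = 01111
Remainder (last 4 bits) = 1111. This is the CRC / FCS.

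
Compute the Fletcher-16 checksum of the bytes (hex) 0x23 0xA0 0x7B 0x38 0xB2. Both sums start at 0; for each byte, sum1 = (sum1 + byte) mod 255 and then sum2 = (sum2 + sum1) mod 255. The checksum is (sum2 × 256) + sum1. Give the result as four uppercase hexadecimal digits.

Running sums (mod 255):
  after byte 0 (0x23): sum1=35, sum2=35
  after byte 1 (0xA0): sum1=195, sum2=230
  after byte 2 (0x7B): sum1=63, sum2=38
  after byte 3 (0x38): sum1=119, sum2=157
  after byte 4 (0xB2): sum1=42, sum2=199
Checksum = sum2·256 + sum1 = 199·256 + 42 = 50986 = 0xC72A.

C72A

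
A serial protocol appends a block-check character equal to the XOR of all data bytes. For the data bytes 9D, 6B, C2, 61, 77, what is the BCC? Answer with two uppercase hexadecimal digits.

22

XOR the bytes together:
  start with 0x9D
  0x9D ⊕ 0x6B = 0xF6
  0xF6 ⊕ 0xC2 = 0x34
  0x34 ⊕ 0x61 = 0x55
  0x55 ⊕ 0x77 = 0x22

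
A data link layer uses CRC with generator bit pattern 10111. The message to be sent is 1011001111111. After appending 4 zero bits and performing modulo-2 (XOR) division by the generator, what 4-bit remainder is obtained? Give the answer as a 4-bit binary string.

0011

Append 4 zeros: 10110011111110000. Divide by 10111 (XOR where the leading bit is 1):
  pos 0: 10110 XOR 10111 = 00001
  pos 4: 10111 XOR 10111 = 00000
  pos 9: 11110 XOR 10111 = 01001
  pos 10: 10010 XOR 10111 = 00101
  pos 12: 10100 XOR 10111 = 00011
Remainder (last 4 bits) = 0011. This is the CRC / FCS.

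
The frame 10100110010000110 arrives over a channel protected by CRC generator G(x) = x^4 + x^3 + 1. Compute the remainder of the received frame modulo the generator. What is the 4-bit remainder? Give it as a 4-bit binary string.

1000

Modulo-2 division of 10100110010000110 by 11001:
  pos 0: 10100 XOR 11001 = 01101
  pos 1: 11011 XOR 11001 = 00010
  pos 4: 10100 XOR 11001 = 01101
  pos 5: 11011 XOR 11001 = 00010
  pos 8: 10000 XOR 11001 = 01001
  pos 9: 10010 XOR 11001 = 01011
  pos 10: 10111 XOR 11001 = 01110
  pos 11: 11101 XOR 11001 = 00100
Remainder = 1000 (nonzero — an error is detected).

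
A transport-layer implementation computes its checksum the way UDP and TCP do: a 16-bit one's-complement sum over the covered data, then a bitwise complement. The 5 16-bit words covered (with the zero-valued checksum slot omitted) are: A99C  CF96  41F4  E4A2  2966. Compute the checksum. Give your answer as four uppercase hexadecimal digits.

36CF

One's-complement addition (fold any carry out of bit 15 back into bit 0):
  0xA99C + 0xCF96 = 0x17932 → wrap carry → 0x7933
  0x7933 + 0x41F4 = 0x0BB27
  0xBB27 + 0xE4A2 = 0x19FC9 → wrap carry → 0x9FCA
  0x9FCA + 0x2966 = 0x0C930
One's-complement sum = 0xC930.
Checksum = ~0xC930 & 0xFFFF = 0x36CF.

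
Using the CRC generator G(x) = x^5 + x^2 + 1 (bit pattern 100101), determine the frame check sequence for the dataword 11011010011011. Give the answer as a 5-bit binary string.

Append 5 zeros: 1101101001101100000. Divide by 100101 (XOR where the leading bit is 1):
  pos 0: 110110 XOR 100101 = 010011
  pos 1: 100111 XOR 100101 = 000010
  pos 5: 100011 XOR 100101 = 000110
  pos 8: 110011 XOR 100101 = 010110
  pos 9: 101100 XOR 100101 = 001001
  pos 11: 100100 XOR 100101 = 000001
Remainder (last 5 bits) = 00100. This is the CRC / FCS.

00100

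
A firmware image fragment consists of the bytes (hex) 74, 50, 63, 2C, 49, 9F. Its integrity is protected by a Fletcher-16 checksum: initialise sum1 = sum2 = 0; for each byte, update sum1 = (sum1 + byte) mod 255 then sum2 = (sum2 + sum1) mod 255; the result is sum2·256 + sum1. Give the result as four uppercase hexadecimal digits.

Running sums (mod 255):
  after byte 0 (74): sum1=116, sum2=116
  after byte 1 (50): sum1=196, sum2=57
  after byte 2 (63): sum1=40, sum2=97
  after byte 3 (2C): sum1=84, sum2=181
  after byte 4 (49): sum1=157, sum2=83
  after byte 5 (9F): sum1=61, sum2=144
Checksum = sum2·256 + sum1 = 144·256 + 61 = 36925 = 0x903D.

903D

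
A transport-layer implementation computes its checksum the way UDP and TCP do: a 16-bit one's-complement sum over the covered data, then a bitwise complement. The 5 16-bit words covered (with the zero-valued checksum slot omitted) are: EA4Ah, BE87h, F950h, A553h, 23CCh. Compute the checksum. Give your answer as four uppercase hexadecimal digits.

94BC

One's-complement addition (fold any carry out of bit 15 back into bit 0):
  0xEA4A + 0xBE87 = 0x1A8D1 → wrap carry → 0xA8D2
  0xA8D2 + 0xF950 = 0x1A222 → wrap carry → 0xA223
  0xA223 + 0xA553 = 0x14776 → wrap carry → 0x4777
  0x4777 + 0x23CC = 0x06B43
One's-complement sum = 0x6B43.
Checksum = ~0x6B43 & 0xFFFF = 0x94BC.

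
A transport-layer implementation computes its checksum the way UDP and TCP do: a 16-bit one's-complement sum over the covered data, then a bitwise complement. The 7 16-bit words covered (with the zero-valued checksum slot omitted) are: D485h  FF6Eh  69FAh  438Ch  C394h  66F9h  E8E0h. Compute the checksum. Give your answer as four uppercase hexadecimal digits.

One's-complement addition (fold any carry out of bit 15 back into bit 0):
  0xD485 + 0xFF6E = 0x1D3F3 → wrap carry → 0xD3F4
  0xD3F4 + 0x69FA = 0x13DEE → wrap carry → 0x3DEF
  0x3DEF + 0x438C = 0x0817B
  0x817B + 0xC394 = 0x1450F → wrap carry → 0x4510
  0x4510 + 0x66F9 = 0x0AC09
  0xAC09 + 0xE8E0 = 0x194E9 → wrap carry → 0x94EA
One's-complement sum = 0x94EA.
Checksum = ~0x94EA & 0xFFFF = 0x6B15.

6B15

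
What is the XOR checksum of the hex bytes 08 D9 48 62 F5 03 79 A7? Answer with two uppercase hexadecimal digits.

D3

XOR the bytes together:
  start with 0x08
  0x08 ⊕ 0xD9 = 0xD1
  0xD1 ⊕ 0x48 = 0x99
  0x99 ⊕ 0x62 = 0xFB
  0xFB ⊕ 0xF5 = 0x0E
  0x0E ⊕ 0x03 = 0x0D
  0x0D ⊕ 0x79 = 0x74
  0x74 ⊕ 0xA7 = 0xD3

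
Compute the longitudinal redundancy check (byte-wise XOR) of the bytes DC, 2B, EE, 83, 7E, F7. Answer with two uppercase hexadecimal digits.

XOR the bytes together:
  start with 0xDC
  0xDC ⊕ 0x2B = 0xF7
  0xF7 ⊕ 0xEE = 0x19
  0x19 ⊕ 0x83 = 0x9A
  0x9A ⊕ 0x7E = 0xE4
  0xE4 ⊕ 0xF7 = 0x13

13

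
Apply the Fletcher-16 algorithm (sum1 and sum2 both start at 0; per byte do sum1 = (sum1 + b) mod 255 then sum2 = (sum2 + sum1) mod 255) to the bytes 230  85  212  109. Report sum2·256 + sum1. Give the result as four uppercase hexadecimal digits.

Running sums (mod 255):
  after byte 0 (230): sum1=230, sum2=230
  after byte 1 (85): sum1=60, sum2=35
  after byte 2 (212): sum1=17, sum2=52
  after byte 3 (109): sum1=126, sum2=178
Checksum = sum2·256 + sum1 = 178·256 + 126 = 45694 = 0xB27E.

B27E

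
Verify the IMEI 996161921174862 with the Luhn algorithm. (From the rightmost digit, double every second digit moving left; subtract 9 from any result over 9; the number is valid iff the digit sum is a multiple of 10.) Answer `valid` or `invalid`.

invalid

From the right, keep odd positions and double even positions (subtract 9 from any doubled value over 9):
  doubled (positions 2,4,...): 3 8 2 4 2 2 9 → sum 30
  kept (positions 1,3,...): 2 8 7 1 9 6 6 9 → sum 48
Total = 78.
78 mod 10 = 8, so the number is invalid.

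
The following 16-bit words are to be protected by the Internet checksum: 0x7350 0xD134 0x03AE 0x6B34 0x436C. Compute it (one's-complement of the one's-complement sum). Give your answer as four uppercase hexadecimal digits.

One's-complement addition (fold any carry out of bit 15 back into bit 0):
  0x7350 + 0xD134 = 0x14484 → wrap carry → 0x4485
  0x4485 + 0x03AE = 0x04833
  0x4833 + 0x6B34 = 0x0B367
  0xB367 + 0x436C = 0x0F6D3
One's-complement sum = 0xF6D3.
Checksum = ~0xF6D3 & 0xFFFF = 0x092C.

092C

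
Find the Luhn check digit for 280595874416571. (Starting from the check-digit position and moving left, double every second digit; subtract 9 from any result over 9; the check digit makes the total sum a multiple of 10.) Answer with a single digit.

5

Partial digits right→left: 1 7 5 6 1 4 4 7 8 5 9 5 0 8 2
Double every second digit counting from the check-digit position (so the 1st, 3rd, 5th, ... of the partial from the right).
  doubled (with −9 where >9): 2 1 2 8 7 9 0 4 → sum 33
  kept as-is: 7 6 4 7 5 5 8 → sum 42
Total = 33 + 42 = 75.
Check digit = (10 − (75 mod 10)) mod 10 = 5.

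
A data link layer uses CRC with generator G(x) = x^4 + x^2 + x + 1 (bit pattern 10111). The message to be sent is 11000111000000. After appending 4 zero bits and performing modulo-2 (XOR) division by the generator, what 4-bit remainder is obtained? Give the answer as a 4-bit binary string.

Append 4 zeros: 110001110000000000. Divide by 10111 (XOR where the leading bit is 1):
  pos 0: 11000 XOR 10111 = 01111
  pos 1: 11111 XOR 10111 = 01000
  pos 2: 10001 XOR 10111 = 00110
  pos 4: 11010 XOR 10111 = 01101
  pos 5: 11010 XOR 10111 = 01101
  pos 6: 11010 XOR 10111 = 01101
  pos 7: 11010 XOR 10111 = 01101
  pos 8: 11010 XOR 10111 = 01101
  pos 9: 11010 XOR 10111 = 01101
  pos 10: 11010 XOR 10111 = 01101
  pos 11: 11010 XOR 10111 = 01101
  pos 12: 11010 XOR 10111 = 01101
  pos 13: 11010 XOR 10111 = 01101
Remainder (last 4 bits) = 1101. This is the CRC / FCS.

1101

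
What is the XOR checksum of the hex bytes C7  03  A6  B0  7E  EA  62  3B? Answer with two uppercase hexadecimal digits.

1F

XOR the bytes together:
  start with 0xC7
  0xC7 ⊕ 0x03 = 0xC4
  0xC4 ⊕ 0xA6 = 0x62
  0x62 ⊕ 0xB0 = 0xD2
  0xD2 ⊕ 0x7E = 0xAC
  0xAC ⊕ 0xEA = 0x46
  0x46 ⊕ 0x62 = 0x24
  0x24 ⊕ 0x3B = 0x1F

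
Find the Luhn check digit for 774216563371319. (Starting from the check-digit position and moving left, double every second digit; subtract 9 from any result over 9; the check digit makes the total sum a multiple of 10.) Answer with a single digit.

Partial digits right→left: 9 1 3 1 7 3 3 6 5 6 1 2 4 7 7
Double every second digit counting from the check-digit position (so the 1st, 3rd, 5th, ... of the partial from the right).
  doubled (with −9 where >9): 9 6 5 6 1 2 8 5 → sum 42
  kept as-is: 1 1 3 6 6 2 7 → sum 26
Total = 42 + 26 = 68.
Check digit = (10 − (68 mod 10)) mod 10 = 2.

2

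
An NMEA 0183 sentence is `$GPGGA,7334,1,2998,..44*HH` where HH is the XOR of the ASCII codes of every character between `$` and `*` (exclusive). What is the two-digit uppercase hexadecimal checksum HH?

XOR the ASCII codes of the payload characters:
  'G' = 0x47 → acc = 0x47
  'P' = 0x50 → acc = 0x17
  'G' = 0x47 → acc = 0x50
  'G' = 0x47 → acc = 0x17
  'A' = 0x41 → acc = 0x56
  ',' = 0x2C → acc = 0x7A
  '7' = 0x37 → acc = 0x4D
  '3' = 0x33 → acc = 0x7E
  '3' = 0x33 → acc = 0x4D
  '4' = 0x34 → acc = 0x79
  ',' = 0x2C → acc = 0x55
  '1' = 0x31 → acc = 0x64
  ',' = 0x2C → acc = 0x48
  '2' = 0x32 → acc = 0x7A
  '9' = 0x39 → acc = 0x43
  '9' = 0x39 → acc = 0x7A
  '8' = 0x38 → acc = 0x42
  ',' = 0x2C → acc = 0x6E
  '.' = 0x2E → acc = 0x40
  '.' = 0x2E → acc = 0x6E
  '4' = 0x34 → acc = 0x5A
  '4' = 0x34 → acc = 0x6E
Checksum = 0x6E.

6E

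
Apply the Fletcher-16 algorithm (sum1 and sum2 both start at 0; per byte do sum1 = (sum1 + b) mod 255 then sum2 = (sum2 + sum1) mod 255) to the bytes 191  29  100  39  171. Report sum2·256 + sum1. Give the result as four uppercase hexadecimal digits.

Running sums (mod 255):
  after byte 0 (191): sum1=191, sum2=191
  after byte 1 (29): sum1=220, sum2=156
  after byte 2 (100): sum1=65, sum2=221
  after byte 3 (39): sum1=104, sum2=70
  after byte 4 (171): sum1=20, sum2=90
Checksum = sum2·256 + sum1 = 90·256 + 20 = 23060 = 0x5A14.

5A14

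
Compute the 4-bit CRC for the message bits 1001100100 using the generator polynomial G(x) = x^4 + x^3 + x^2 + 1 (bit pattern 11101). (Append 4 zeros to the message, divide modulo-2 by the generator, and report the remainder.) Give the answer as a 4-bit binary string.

Append 4 zeros: 10011001000000. Divide by 11101 (XOR where the leading bit is 1):
  pos 0: 10011 XOR 11101 = 01110
  pos 1: 11100 XOR 11101 = 00001
  pos 5: 10100 XOR 11101 = 01001
  pos 6: 10010 XOR 11101 = 01111
  pos 7: 11110 XOR 11101 = 00011
Remainder (last 4 bits) = 1100. This is the CRC / FCS.

1100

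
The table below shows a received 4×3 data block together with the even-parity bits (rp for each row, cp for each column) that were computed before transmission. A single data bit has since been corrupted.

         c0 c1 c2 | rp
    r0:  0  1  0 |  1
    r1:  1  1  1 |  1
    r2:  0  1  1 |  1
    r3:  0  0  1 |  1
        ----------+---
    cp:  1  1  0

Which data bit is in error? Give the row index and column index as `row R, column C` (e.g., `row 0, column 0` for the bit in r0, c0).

row 2, column 2

Recompute each row's even parity and compare to rp:
  r0: data parity 1, sent rp 1 → ok
  r1: data parity 1, sent rp 1 → ok
  r2: data parity 0, sent rp 1 → mismatch
  r3: data parity 1, sent rp 1 → ok
Recompute each column's even parity and compare to cp:
  c0: data parity 1, sent cp 1 → ok
  c1: data parity 1, sent cp 1 → ok
  c2: data parity 1, sent cp 0 → mismatch
Exactly one row (r2) and one column (c2) fail → the flipped bit is at their intersection.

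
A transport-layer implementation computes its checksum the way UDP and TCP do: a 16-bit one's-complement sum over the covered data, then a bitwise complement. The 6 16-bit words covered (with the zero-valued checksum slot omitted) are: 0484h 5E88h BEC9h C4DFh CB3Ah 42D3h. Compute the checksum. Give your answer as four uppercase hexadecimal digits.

0B3C

One's-complement addition (fold any carry out of bit 15 back into bit 0):
  0x0484 + 0x5E88 = 0x0630C
  0x630C + 0xBEC9 = 0x121D5 → wrap carry → 0x21D6
  0x21D6 + 0xC4DF = 0x0E6B5
  0xE6B5 + 0xCB3A = 0x1B1EF → wrap carry → 0xB1F0
  0xB1F0 + 0x42D3 = 0x0F4C3
One's-complement sum = 0xF4C3.
Checksum = ~0xF4C3 & 0xFFFF = 0x0B3C.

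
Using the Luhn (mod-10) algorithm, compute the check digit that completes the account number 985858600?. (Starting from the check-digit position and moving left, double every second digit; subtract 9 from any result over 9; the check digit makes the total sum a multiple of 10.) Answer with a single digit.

2

Partial digits right→left: 0 0 6 8 5 8 5 8 9
Double every second digit counting from the check-digit position (so the 1st, 3rd, 5th, ... of the partial from the right).
  doubled (with −9 where >9): 0 3 1 1 9 → sum 14
  kept as-is: 0 8 8 8 → sum 24
Total = 14 + 24 = 38.
Check digit = (10 − (38 mod 10)) mod 10 = 2.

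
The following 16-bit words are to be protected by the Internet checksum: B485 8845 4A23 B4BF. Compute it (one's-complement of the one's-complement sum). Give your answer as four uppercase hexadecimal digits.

One's-complement addition (fold any carry out of bit 15 back into bit 0):
  0xB485 + 0x8845 = 0x13CCA → wrap carry → 0x3CCB
  0x3CCB + 0x4A23 = 0x086EE
  0x86EE + 0xB4BF = 0x13BAD → wrap carry → 0x3BAE
One's-complement sum = 0x3BAE.
Checksum = ~0x3BAE & 0xFFFF = 0xC451.

C451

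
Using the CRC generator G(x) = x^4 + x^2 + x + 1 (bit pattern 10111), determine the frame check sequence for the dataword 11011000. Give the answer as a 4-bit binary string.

Append 4 zeros: 110110000000. Divide by 10111 (XOR where the leading bit is 1):
  pos 0: 11011 XOR 10111 = 01100
  pos 1: 11000 XOR 10111 = 01111
  pos 2: 11110 XOR 10111 = 01001
  pos 3: 10010 XOR 10111 = 00101
  pos 5: 10100 XOR 10111 = 00011
Remainder (last 4 bits) = 1100. This is the CRC / FCS.

1100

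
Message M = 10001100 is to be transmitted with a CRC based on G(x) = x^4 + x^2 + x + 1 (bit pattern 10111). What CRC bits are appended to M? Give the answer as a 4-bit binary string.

Append 4 zeros: 100011000000. Divide by 10111 (XOR where the leading bit is 1):
  pos 0: 10001 XOR 10111 = 00110
  pos 2: 11010 XOR 10111 = 01101
  pos 3: 11010 XOR 10111 = 01101
  pos 4: 11010 XOR 10111 = 01101
  pos 5: 11010 XOR 10111 = 01101
  pos 6: 11010 XOR 10111 = 01101
  pos 7: 11010 XOR 10111 = 01101
Remainder (last 4 bits) = 1101. This is the CRC / FCS.

1101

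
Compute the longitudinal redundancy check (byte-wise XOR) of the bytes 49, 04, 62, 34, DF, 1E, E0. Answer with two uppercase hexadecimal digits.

XOR the bytes together:
  start with 0x49
  0x49 ⊕ 0x04 = 0x4D
  0x4D ⊕ 0x62 = 0x2F
  0x2F ⊕ 0x34 = 0x1B
  0x1B ⊕ 0xDF = 0xC4
  0xC4 ⊕ 0x1E = 0xDA
  0xDA ⊕ 0xE0 = 0x3A

3A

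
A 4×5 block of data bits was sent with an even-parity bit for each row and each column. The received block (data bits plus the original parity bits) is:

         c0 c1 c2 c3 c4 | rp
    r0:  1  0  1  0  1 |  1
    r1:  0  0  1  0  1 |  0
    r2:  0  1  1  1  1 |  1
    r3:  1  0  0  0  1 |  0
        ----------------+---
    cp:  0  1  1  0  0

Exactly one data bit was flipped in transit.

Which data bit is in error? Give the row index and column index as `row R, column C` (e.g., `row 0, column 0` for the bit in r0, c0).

Recompute each row's even parity and compare to rp:
  r0: data parity 1, sent rp 1 → ok
  r1: data parity 0, sent rp 0 → ok
  r2: data parity 0, sent rp 1 → mismatch
  r3: data parity 0, sent rp 0 → ok
Recompute each column's even parity and compare to cp:
  c0: data parity 0, sent cp 0 → ok
  c1: data parity 1, sent cp 1 → ok
  c2: data parity 1, sent cp 1 → ok
  c3: data parity 1, sent cp 0 → mismatch
  c4: data parity 0, sent cp 0 → ok
Exactly one row (r2) and one column (c3) fail → the flipped bit is at their intersection.

row 2, column 3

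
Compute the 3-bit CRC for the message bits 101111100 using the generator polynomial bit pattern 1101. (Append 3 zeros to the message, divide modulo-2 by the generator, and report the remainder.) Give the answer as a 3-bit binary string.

101

Append 3 zeros: 101111100000. Divide by 1101 (XOR where the leading bit is 1):
  pos 0: 1011 XOR 1101 = 0110
  pos 1: 1101 XOR 1101 = 0000
  pos 5: 1100 XOR 1101 = 0001
  pos 8: 1000 XOR 1101 = 0101
Remainder (last 3 bits) = 101. This is the CRC / FCS.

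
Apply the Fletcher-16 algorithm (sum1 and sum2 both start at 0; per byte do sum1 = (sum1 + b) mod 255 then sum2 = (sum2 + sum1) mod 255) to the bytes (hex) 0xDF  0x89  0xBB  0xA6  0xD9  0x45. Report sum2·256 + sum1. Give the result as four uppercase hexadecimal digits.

CAEA

Running sums (mod 255):
  after byte 0 (0xDF): sum1=223, sum2=223
  after byte 1 (0x89): sum1=105, sum2=73
  after byte 2 (0xBB): sum1=37, sum2=110
  after byte 3 (0xA6): sum1=203, sum2=58
  after byte 4 (0xD9): sum1=165, sum2=223
  after byte 5 (0x45): sum1=234, sum2=202
Checksum = sum2·256 + sum1 = 202·256 + 234 = 51946 = 0xCAEA.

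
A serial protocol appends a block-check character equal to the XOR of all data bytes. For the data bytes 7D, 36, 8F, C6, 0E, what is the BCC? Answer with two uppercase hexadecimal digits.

XOR the bytes together:
  start with 0x7D
  0x7D ⊕ 0x36 = 0x4B
  0x4B ⊕ 0x8F = 0xC4
  0xC4 ⊕ 0xC6 = 0x02
  0x02 ⊕ 0x0E = 0x0C

0C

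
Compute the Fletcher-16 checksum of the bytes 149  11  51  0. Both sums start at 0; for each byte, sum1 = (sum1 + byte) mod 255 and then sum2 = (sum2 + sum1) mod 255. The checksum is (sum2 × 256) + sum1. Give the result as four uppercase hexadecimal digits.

DDD3

Running sums (mod 255):
  after byte 0 (149): sum1=149, sum2=149
  after byte 1 (11): sum1=160, sum2=54
  after byte 2 (51): sum1=211, sum2=10
  after byte 3 (0): sum1=211, sum2=221
Checksum = sum2·256 + sum1 = 221·256 + 211 = 56787 = 0xDDD3.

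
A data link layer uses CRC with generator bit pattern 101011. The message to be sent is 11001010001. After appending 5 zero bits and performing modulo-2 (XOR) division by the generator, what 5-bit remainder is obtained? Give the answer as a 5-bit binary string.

01110

Append 5 zeros: 1100101000100000. Divide by 101011 (XOR where the leading bit is 1):
  pos 0: 110010 XOR 101011 = 011001
  pos 1: 110011 XOR 101011 = 011000
  pos 2: 110000 XOR 101011 = 011011
  pos 3: 110110 XOR 101011 = 011101
  pos 4: 111010 XOR 101011 = 010001
  pos 5: 100011 XOR 101011 = 001000
  pos 7: 100000 XOR 101011 = 001011
  pos 9: 101100 XOR 101011 = 000111
Remainder (last 5 bits) = 01110. This is the CRC / FCS.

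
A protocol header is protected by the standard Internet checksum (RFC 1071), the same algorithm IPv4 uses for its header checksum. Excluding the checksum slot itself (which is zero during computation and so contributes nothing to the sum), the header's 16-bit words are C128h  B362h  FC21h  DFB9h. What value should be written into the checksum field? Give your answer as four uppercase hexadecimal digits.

One's-complement addition (fold any carry out of bit 15 back into bit 0):
  0xC128 + 0xB362 = 0x1748A → wrap carry → 0x748B
  0x748B + 0xFC21 = 0x170AC → wrap carry → 0x70AD
  0x70AD + 0xDFB9 = 0x15066 → wrap carry → 0x5067
One's-complement sum = 0x5067.
Checksum = ~0x5067 & 0xFFFF = 0xAF98.

AF98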